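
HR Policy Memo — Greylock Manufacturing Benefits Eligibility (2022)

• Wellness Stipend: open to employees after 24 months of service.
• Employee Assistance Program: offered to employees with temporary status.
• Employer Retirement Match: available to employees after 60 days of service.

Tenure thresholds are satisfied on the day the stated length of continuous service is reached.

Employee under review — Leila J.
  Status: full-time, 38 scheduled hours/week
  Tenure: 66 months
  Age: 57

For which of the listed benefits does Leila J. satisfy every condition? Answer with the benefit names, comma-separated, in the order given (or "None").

Wellness Stipend, Employer Retirement Match

Wellness Stipend — service 66 months ≥ 24 months ✓ → eligible.
Employee Assistance Program — status full-time ✗ (requires temporary) → not eligible.
Employer Retirement Match — service 66 months ≥ 60 days ✓ → eligible.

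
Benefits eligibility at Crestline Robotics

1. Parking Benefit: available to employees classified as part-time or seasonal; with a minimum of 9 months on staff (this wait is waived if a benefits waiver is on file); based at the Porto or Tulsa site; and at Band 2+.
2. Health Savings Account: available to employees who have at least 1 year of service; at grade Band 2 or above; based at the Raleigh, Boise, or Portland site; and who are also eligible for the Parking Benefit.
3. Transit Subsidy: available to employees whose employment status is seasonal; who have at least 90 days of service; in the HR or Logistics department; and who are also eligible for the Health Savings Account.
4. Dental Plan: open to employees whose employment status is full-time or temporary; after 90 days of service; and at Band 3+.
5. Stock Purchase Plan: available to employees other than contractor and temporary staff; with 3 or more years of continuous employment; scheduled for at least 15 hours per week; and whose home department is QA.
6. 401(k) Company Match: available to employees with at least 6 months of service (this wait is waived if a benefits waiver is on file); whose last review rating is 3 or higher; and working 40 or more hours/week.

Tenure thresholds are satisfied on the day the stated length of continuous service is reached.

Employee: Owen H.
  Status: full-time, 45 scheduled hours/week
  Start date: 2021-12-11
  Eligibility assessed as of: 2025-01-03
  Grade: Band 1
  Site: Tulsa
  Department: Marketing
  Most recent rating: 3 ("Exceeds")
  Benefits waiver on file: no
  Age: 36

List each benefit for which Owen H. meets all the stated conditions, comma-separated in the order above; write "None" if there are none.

401(k) Company Match

Service from 2021-12-11 to 2025-01-03: 1119 days.
Parking Benefit — status full-time ✗ (requires part-time or seasonal) → not eligible.
Health Savings Account — service 1119 days ≥ 1 year (≈365 days) ✓; grade Band 1 < Band 2 ✗ → not eligible.
Transit Subsidy — status full-time ✗ (requires seasonal) → not eligible.
Dental Plan — status full-time ✓; service 1119 days ≥ 90 days ✓; grade Band 1 < Band 3 ✗ → not eligible.
Stock Purchase Plan — status full-time ✓ (not excluded); service 1119 days ≥ 3 years (≈1095 days) ✓; 45 hrs/wk ≥ 15 ✓; dept Marketing ✗ → not eligible.
401(k) Company Match — no waiver, service 1119 days ≥ 6 months (≈180 days) ✓; rating 3 ≥ 3 ✓; 45 hrs/wk ≥ 40 ✓ → eligible.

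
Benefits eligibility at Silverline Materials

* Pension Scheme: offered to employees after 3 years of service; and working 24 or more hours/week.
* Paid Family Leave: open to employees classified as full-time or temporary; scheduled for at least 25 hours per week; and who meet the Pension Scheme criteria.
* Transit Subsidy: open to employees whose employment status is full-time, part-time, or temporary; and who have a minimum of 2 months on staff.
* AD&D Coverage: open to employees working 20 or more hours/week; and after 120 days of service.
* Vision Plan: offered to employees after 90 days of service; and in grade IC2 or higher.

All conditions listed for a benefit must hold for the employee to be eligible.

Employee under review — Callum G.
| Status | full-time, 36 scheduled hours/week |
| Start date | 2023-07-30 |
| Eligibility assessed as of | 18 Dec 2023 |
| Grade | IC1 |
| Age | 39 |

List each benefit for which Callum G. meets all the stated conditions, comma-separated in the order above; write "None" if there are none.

Service from 2023-07-30 to 18 Dec 2023: 141 days.
Pension Scheme — service 141 days < 3 years (≈1095 days) ✗ → not eligible.
Paid Family Leave — status full-time ✓; 36 hrs/wk ≥ 25 ✓; not eligible for Pension Scheme ✗ → not eligible.
Transit Subsidy — status full-time ✓; service 141 days ≥ 2 months (≈60 days) ✓ → eligible.
AD&D Coverage — 36 hrs/wk ≥ 20 ✓; service 141 days ≥ 120 days ✓ → eligible.
Vision Plan — service 141 days ≥ 90 days ✓; grade IC1 < IC2 ✗ → not eligible.

Transit Subsidy, AD&D Coverage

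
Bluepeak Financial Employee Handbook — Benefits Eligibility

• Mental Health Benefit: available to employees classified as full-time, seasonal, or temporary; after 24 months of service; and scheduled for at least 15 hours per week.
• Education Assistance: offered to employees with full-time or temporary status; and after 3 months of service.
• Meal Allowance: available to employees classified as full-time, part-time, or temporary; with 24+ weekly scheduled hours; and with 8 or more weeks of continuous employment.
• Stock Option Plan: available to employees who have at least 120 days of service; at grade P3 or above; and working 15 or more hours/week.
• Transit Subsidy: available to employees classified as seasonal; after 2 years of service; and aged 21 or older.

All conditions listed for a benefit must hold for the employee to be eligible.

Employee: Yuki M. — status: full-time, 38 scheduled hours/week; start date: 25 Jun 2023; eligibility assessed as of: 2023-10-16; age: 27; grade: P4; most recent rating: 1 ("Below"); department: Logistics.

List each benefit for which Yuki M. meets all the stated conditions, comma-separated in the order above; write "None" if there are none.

Service from 25 Jun 2023 to 2023-10-16: 113 days.
Mental Health Benefit — status full-time ✓; service 113 days < 24 months (≈720 days) ✗ → not eligible.
Education Assistance — status full-time ✓; service 113 days ≥ 3 months (≈90 days) ✓ → eligible.
Meal Allowance — status full-time ✓; 38 hrs/wk ≥ 24 ✓; service 113 days ≥ 8 weeks (≈56 days) ✓ → eligible.
Stock Option Plan — service 113 days < 120 days ✗ → not eligible.
Transit Subsidy — status full-time ✗ (requires seasonal) → not eligible.

Education Assistance, Meal Allowance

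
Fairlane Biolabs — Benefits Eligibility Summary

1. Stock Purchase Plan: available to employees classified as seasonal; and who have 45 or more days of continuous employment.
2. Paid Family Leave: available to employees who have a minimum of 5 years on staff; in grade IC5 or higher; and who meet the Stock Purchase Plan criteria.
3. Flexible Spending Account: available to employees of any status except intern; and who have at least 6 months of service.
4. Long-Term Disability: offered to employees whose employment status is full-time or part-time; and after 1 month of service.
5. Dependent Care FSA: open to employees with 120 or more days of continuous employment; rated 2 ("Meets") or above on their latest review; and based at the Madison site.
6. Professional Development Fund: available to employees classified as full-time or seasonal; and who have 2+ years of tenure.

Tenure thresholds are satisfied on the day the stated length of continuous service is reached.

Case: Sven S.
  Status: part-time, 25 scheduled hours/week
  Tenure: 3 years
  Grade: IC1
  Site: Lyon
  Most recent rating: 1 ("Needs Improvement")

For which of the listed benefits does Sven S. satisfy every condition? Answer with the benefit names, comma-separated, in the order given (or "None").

Stock Purchase Plan — status part-time ✗ (requires seasonal) → not eligible.
Paid Family Leave — service 3 years < 5 years ✗ → not eligible.
Flexible Spending Account — status part-time ✓ (not excluded); service 3 years ≥ 6 months (≈180 days) ✓ → eligible.
Long-Term Disability — status part-time ✓; service 3 years ≥ 1 month (≈30 days) ✓ → eligible.
Dependent Care FSA — service 3 years ≥ 120 days ✓; rating 1 < 2 ✗ → not eligible.
Professional Development Fund — status part-time ✗ (requires full-time or seasonal) → not eligible.

Flexible Spending Account, Long-Term Disability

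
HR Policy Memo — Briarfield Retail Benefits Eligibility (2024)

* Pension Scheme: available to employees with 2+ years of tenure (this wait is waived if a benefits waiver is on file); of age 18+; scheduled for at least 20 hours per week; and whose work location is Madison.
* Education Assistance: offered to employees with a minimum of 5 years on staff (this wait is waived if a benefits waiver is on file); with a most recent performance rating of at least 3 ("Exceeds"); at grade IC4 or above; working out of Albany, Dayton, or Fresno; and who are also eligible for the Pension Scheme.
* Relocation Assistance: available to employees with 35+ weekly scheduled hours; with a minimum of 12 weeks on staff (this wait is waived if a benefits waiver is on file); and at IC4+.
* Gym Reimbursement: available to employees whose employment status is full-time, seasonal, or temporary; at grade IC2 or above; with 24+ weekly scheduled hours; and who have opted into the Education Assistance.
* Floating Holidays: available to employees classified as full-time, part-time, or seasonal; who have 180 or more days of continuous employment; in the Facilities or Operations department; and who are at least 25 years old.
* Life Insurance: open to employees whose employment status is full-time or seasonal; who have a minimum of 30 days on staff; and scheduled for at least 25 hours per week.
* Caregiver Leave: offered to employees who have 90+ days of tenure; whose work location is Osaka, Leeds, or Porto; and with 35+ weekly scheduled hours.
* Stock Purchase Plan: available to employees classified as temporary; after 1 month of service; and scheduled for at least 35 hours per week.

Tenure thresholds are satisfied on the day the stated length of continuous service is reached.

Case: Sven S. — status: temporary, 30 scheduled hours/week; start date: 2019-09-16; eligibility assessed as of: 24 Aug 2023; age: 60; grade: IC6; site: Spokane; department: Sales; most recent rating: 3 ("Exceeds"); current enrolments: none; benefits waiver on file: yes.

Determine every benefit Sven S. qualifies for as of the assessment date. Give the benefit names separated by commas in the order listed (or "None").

Service from 2019-09-16 to 24 Aug 2023: 1438 days.
Pension Scheme — benefits waiver on file ✓; age 60 ≥ 18 ✓; 30 hrs/wk ≥ 20 ✓; site Spokane ✗ (not Madison) → not eligible.
Education Assistance — benefits waiver on file ✓; rating 3 ≥ 3 ✓; grade IC6 ≥ IC4 ✓; site Spokane ✗ (not Albany, Dayton, or Fresno) → not eligible.
Relocation Assistance — 30 hrs/wk < 35 ✗ → not eligible.
Gym Reimbursement — status temporary ✓; grade IC6 ≥ IC2 ✓; 30 hrs/wk ≥ 24 ✓; not enrolled in Education Assistance ✗ → not eligible.
Floating Holidays — status temporary ✗ (requires full-time, part-time, or seasonal) → not eligible.
Life Insurance — status temporary ✗ (requires full-time or seasonal) → not eligible.
Caregiver Leave — service 1438 days ≥ 90 days ✓; site Spokane ✗ (not Osaka, Leeds, or Porto) → not eligible.
Stock Purchase Plan — status temporary ✓; service 1438 days ≥ 1 month (≈30 days) ✓; 30 hrs/wk < 35 ✗ → not eligible.

None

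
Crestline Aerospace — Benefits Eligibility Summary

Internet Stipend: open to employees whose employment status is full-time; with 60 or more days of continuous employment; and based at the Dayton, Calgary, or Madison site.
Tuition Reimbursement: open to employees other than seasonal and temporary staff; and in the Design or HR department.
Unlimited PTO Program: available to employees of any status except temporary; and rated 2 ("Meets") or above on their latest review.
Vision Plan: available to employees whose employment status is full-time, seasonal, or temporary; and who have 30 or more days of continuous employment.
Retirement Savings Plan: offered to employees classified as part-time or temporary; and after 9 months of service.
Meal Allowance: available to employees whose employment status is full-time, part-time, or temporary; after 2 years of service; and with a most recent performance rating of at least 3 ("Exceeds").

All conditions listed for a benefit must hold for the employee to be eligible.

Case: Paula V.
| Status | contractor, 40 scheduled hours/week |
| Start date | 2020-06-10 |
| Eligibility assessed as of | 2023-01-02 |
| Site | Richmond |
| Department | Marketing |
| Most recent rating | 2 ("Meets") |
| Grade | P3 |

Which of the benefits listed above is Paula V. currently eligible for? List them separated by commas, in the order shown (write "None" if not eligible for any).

Unlimited PTO Program

Service from 2020-06-10 to 2023-01-02: 936 days.
Internet Stipend — status contractor ✗ (requires full-time) → not eligible.
Tuition Reimbursement — status contractor ✓ (not excluded); dept Marketing ✗ → not eligible.
Unlimited PTO Program — status contractor ✓ (not excluded); rating 2 ≥ 2 ✓ → eligible.
Vision Plan — status contractor ✗ (requires full-time, seasonal, or temporary) → not eligible.
Retirement Savings Plan — status contractor ✗ (requires part-time or temporary) → not eligible.
Meal Allowance — status contractor ✗ (requires full-time, part-time, or temporary) → not eligible.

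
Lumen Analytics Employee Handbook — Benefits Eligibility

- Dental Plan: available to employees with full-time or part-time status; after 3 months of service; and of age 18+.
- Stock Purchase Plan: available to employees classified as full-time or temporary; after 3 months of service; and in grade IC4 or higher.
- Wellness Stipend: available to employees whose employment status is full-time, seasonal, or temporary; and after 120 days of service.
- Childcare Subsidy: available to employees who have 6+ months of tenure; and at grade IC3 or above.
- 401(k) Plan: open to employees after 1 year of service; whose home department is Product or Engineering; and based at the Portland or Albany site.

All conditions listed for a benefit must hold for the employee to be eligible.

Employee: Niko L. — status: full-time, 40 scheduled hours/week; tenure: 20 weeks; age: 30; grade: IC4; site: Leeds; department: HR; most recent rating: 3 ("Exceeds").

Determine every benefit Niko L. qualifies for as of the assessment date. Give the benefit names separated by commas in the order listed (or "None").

Dental Plan, Stock Purchase Plan, Wellness Stipend

Dental Plan — status full-time ✓; service 20 weeks ≥ 3 months (≈90 days) ✓; age 30 ≥ 18 ✓ → eligible.
Stock Purchase Plan — status full-time ✓; service 20 weeks ≥ 3 months (≈90 days) ✓; grade IC4 ≥ IC4 ✓ → eligible.
Wellness Stipend — status full-time ✓; service 20 weeks ≥ 120 days ✓ → eligible.
Childcare Subsidy — service 20 weeks < 6 months (≈180 days) ✗ → not eligible.
401(k) Plan — service 20 weeks < 1 year (≈365 days) ✗ → not eligible.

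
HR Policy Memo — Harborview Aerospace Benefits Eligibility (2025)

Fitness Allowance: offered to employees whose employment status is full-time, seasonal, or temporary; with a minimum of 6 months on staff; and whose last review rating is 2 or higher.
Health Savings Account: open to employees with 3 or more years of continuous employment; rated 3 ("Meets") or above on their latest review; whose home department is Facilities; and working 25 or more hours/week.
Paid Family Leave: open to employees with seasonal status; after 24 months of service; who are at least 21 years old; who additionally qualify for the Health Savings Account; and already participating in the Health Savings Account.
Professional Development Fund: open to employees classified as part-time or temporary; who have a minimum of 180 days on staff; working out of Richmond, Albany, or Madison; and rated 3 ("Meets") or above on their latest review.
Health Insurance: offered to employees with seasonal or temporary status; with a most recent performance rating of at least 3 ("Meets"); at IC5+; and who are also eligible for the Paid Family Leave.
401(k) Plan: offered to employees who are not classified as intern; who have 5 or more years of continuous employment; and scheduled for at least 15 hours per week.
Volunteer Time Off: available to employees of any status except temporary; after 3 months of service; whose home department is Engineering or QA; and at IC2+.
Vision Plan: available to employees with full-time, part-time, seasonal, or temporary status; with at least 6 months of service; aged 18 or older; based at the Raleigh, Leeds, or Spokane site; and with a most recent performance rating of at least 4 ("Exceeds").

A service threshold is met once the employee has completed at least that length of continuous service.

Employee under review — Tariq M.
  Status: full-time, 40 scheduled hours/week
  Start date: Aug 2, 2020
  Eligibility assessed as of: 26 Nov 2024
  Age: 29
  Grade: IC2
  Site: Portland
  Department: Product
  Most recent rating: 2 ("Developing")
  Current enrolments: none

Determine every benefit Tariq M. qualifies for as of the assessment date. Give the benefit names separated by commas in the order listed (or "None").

Service from Aug 2, 2020 to 26 Nov 2024: 1577 days.
Fitness Allowance — status full-time ✓; service 1577 days ≥ 6 months (≈180 days) ✓; rating 2 ≥ 2 ✓ → eligible.
Health Savings Account — service 1577 days ≥ 3 years (≈1095 days) ✓; rating 2 < 3 ✗ → not eligible.
Paid Family Leave — status full-time ✗ (requires seasonal) → not eligible.
Professional Development Fund — status full-time ✗ (requires part-time or temporary) → not eligible.
Health Insurance — status full-time ✗ (requires seasonal or temporary) → not eligible.
401(k) Plan — status full-time ✓ (not excluded); service 1577 days < 5 years (≈1825 days) ✗ → not eligible.
Volunteer Time Off — status full-time ✓ (not excluded); service 1577 days ≥ 3 months (≈90 days) ✓; dept Product ✗ → not eligible.
Vision Plan — status full-time ✓; service 1577 days ≥ 6 months (≈180 days) ✓; age 29 ≥ 18 ✓; site Portland ✗ (not Raleigh, Leeds, or Spokane) → not eligible.

Fitness Allowance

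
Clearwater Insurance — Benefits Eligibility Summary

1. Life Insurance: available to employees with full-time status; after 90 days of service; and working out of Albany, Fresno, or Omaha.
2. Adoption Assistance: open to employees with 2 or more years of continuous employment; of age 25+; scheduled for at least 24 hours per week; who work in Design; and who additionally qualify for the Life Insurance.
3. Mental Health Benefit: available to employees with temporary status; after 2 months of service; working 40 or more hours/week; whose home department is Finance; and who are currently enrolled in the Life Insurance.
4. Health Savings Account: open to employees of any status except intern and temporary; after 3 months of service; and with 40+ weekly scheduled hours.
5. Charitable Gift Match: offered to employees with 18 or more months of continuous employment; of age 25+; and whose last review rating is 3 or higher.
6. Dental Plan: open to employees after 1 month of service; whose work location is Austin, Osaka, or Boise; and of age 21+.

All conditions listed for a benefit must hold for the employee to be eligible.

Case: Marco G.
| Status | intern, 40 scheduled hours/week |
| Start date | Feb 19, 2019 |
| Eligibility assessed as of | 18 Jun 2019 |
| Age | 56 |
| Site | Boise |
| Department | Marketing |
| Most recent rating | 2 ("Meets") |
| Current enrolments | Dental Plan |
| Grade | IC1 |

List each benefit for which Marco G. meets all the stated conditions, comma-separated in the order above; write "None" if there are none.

Dental Plan

Service from Feb 19, 2019 to 18 Jun 2019: 119 days.
Life Insurance — status intern ✗ (requires full-time) → not eligible.
Adoption Assistance — service 119 days < 2 years (≈730 days) ✗ → not eligible.
Mental Health Benefit — status intern ✗ (requires temporary) → not eligible.
Health Savings Account — status intern ✗ (excluded) → not eligible.
Charitable Gift Match — service 119 days < 18 months (≈540 days) ✗ → not eligible.
Dental Plan — service 119 days ≥ 1 month (≈30 days) ✓; site Boise ✓; age 56 ≥ 21 ✓ → eligible.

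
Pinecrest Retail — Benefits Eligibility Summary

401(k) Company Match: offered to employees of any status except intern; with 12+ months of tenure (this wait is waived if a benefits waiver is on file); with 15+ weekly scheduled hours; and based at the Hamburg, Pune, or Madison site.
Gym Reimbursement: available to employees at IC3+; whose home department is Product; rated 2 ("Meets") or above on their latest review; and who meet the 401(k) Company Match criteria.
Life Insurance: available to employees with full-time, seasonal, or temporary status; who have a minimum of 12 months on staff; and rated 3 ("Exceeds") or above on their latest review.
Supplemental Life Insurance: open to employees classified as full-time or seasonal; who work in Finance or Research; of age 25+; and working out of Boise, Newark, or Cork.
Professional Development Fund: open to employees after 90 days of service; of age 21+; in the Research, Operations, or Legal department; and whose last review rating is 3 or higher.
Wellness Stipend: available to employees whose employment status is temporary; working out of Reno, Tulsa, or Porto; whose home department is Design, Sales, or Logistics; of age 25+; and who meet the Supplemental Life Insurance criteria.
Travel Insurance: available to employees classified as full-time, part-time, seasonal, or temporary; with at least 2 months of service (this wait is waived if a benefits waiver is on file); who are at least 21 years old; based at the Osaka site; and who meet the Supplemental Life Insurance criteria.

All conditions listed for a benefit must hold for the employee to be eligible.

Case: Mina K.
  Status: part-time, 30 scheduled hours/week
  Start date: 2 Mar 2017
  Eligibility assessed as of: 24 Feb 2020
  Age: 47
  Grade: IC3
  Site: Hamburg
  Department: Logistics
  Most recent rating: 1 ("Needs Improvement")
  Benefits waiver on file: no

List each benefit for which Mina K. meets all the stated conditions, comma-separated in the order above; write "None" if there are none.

Service from 2 Mar 2017 to 24 Feb 2020: 1089 days.
401(k) Company Match — status part-time ✓ (not excluded); no waiver, service 1089 days ≥ 12 months (≈360 days) ✓; 30 hrs/wk ≥ 15 ✓; site Hamburg ✓ → eligible.
Gym Reimbursement — grade IC3 ≥ IC3 ✓; dept Logistics ✗ → not eligible.
Life Insurance — status part-time ✗ (requires full-time, seasonal, or temporary) → not eligible.
Supplemental Life Insurance — status part-time ✗ (requires full-time or seasonal) → not eligible.
Professional Development Fund — service 1089 days ≥ 90 days ✓; age 47 ≥ 21 ✓; dept Logistics ✗ → not eligible.
Wellness Stipend — status part-time ✗ (requires temporary) → not eligible.
Travel Insurance — status part-time ✓; no waiver, service 1089 days ≥ 2 months (≈60 days) ✓; age 47 ≥ 21 ✓; site Hamburg ✗ (not Osaka) → not eligible.

401(k) Company Match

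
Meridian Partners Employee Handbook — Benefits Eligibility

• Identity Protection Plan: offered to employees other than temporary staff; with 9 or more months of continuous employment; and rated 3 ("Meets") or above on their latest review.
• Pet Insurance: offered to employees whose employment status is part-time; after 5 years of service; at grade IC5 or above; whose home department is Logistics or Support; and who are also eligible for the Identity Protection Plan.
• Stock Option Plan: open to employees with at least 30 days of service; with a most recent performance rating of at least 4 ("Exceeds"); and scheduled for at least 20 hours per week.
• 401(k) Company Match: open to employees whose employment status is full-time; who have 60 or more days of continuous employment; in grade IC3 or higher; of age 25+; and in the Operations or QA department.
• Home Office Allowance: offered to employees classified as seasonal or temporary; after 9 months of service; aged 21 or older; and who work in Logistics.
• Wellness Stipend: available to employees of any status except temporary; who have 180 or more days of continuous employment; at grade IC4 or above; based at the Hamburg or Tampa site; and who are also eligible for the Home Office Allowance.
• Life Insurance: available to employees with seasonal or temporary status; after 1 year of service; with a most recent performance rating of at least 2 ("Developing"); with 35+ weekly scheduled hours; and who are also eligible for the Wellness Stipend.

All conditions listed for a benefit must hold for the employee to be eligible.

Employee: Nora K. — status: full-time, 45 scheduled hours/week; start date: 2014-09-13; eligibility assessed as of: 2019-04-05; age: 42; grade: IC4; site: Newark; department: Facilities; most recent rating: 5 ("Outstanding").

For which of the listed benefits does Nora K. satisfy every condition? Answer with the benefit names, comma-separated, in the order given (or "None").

Identity Protection Plan, Stock Option Plan

Service from 2014-09-13 to 2019-04-05: 1665 days.
Identity Protection Plan — status full-time ✓ (not excluded); service 1665 days ≥ 9 months (≈270 days) ✓; rating 5 ≥ 3 ✓ → eligible.
Pet Insurance — status full-time ✗ (requires part-time) → not eligible.
Stock Option Plan — service 1665 days ≥ 30 days ✓; rating 5 ≥ 4 ✓; 45 hrs/wk ≥ 20 ✓ → eligible.
401(k) Company Match — status full-time ✓; service 1665 days ≥ 60 days ✓; grade IC4 ≥ IC3 ✓; age 42 ≥ 25 ✓; dept Facilities ✗ → not eligible.
Home Office Allowance — status full-time ✗ (requires seasonal or temporary) → not eligible.
Wellness Stipend — status full-time ✓ (not excluded); service 1665 days ≥ 180 days ✓; grade IC4 ≥ IC4 ✓; site Newark ✗ (not Hamburg or Tampa) → not eligible.
Life Insurance — status full-time ✗ (requires seasonal or temporary) → not eligible.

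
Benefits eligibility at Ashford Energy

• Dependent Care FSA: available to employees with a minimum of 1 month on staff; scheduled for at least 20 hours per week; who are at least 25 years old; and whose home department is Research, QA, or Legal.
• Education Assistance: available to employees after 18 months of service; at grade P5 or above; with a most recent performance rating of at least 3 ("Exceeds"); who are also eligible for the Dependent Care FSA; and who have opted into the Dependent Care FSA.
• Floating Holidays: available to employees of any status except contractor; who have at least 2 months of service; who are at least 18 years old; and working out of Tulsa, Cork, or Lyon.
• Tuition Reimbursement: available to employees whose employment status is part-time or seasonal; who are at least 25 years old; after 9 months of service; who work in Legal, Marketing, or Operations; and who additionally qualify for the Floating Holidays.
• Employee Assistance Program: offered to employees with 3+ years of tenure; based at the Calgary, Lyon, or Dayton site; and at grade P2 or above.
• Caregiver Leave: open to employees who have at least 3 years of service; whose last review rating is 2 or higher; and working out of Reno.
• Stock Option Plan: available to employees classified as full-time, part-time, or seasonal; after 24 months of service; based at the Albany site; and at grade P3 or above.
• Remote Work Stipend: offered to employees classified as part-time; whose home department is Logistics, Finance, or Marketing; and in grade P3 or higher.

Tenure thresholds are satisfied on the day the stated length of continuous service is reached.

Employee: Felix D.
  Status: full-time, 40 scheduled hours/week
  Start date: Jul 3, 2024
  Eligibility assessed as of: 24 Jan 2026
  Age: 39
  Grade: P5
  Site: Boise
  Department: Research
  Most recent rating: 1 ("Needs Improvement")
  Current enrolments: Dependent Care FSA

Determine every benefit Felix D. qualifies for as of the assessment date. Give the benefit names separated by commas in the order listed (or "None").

Service from Jul 3, 2024 to 24 Jan 2026: 570 days.
Dependent Care FSA — service 570 days ≥ 1 month (≈30 days) ✓; 40 hrs/wk ≥ 20 ✓; age 39 ≥ 25 ✓; dept Research ✓ → eligible.
Education Assistance — service 570 days ≥ 18 months (≈540 days) ✓; grade P5 ≥ P5 ✓; rating 1 < 3 ✗ → not eligible.
Floating Holidays — status full-time ✓ (not excluded); service 570 days ≥ 2 months (≈60 days) ✓; age 39 ≥ 18 ✓; site Boise ✗ (not Tulsa, Cork, or Lyon) → not eligible.
Tuition Reimbursement — status full-time ✗ (requires part-time or seasonal) → not eligible.
Employee Assistance Program — service 570 days < 3 years (≈1095 days) ✗ → not eligible.
Caregiver Leave — service 570 days < 3 years (≈1095 days) ✗ → not eligible.
Stock Option Plan — status full-time ✓; service 570 days < 24 months (≈720 days) ✗ → not eligible.
Remote Work Stipend — status full-time ✗ (requires part-time) → not eligible.

Dependent Care FSA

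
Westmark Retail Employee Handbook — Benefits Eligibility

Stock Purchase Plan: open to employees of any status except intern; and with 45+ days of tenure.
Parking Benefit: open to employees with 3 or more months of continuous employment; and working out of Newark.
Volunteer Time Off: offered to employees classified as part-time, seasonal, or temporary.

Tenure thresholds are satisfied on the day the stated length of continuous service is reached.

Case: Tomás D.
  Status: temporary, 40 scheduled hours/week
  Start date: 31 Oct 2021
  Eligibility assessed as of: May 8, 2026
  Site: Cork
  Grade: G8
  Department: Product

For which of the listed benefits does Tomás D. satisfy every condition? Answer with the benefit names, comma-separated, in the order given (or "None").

Stock Purchase Plan, Volunteer Time Off

Service from 31 Oct 2021 to May 8, 2026: 1650 days.
Stock Purchase Plan — status temporary ✓ (not excluded); service 1650 days ≥ 45 days ✓ → eligible.
Parking Benefit — service 1650 days ≥ 3 months (≈90 days) ✓; site Cork ✗ (not Newark) → not eligible.
Volunteer Time Off — status temporary ✓ → eligible.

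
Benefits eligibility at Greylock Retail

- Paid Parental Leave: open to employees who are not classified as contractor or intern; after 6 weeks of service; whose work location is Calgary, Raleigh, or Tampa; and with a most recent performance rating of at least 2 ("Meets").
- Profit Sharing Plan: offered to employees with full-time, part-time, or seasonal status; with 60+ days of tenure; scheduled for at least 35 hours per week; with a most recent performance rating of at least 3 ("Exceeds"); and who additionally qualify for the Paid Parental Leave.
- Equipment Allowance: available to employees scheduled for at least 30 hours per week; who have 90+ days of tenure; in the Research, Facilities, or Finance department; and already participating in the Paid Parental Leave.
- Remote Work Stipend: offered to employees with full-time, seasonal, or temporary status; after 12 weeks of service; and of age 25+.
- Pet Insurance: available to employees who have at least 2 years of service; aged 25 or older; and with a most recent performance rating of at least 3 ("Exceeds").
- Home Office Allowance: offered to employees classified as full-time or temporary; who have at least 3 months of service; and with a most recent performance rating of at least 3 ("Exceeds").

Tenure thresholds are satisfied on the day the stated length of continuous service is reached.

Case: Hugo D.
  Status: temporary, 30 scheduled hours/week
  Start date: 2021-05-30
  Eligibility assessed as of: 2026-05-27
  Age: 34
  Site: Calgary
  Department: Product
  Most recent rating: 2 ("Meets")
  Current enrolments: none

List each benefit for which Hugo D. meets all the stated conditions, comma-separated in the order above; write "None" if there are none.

Service from 2021-05-30 to 2026-05-27: 1823 days.
Paid Parental Leave — status temporary ✓ (not excluded); service 1823 days ≥ 6 weeks (≈42 days) ✓; site Calgary ✓; rating 2 ≥ 2 ✓ → eligible.
Profit Sharing Plan — status temporary ✗ (requires full-time, part-time, or seasonal) → not eligible.
Equipment Allowance — 30 hrs/wk ≥ 30 ✓; service 1823 days ≥ 90 days ✓; dept Product ✗ → not eligible.
Remote Work Stipend — status temporary ✓; service 1823 days ≥ 12 weeks (≈84 days) ✓; age 34 ≥ 25 ✓ → eligible.
Pet Insurance — service 1823 days ≥ 2 years (≈730 days) ✓; age 34 ≥ 25 ✓; rating 2 < 3 ✗ → not eligible.
Home Office Allowance — status temporary ✓; service 1823 days ≥ 3 months (≈90 days) ✓; rating 2 < 3 ✗ → not eligible.

Paid Parental Leave, Remote Work Stipend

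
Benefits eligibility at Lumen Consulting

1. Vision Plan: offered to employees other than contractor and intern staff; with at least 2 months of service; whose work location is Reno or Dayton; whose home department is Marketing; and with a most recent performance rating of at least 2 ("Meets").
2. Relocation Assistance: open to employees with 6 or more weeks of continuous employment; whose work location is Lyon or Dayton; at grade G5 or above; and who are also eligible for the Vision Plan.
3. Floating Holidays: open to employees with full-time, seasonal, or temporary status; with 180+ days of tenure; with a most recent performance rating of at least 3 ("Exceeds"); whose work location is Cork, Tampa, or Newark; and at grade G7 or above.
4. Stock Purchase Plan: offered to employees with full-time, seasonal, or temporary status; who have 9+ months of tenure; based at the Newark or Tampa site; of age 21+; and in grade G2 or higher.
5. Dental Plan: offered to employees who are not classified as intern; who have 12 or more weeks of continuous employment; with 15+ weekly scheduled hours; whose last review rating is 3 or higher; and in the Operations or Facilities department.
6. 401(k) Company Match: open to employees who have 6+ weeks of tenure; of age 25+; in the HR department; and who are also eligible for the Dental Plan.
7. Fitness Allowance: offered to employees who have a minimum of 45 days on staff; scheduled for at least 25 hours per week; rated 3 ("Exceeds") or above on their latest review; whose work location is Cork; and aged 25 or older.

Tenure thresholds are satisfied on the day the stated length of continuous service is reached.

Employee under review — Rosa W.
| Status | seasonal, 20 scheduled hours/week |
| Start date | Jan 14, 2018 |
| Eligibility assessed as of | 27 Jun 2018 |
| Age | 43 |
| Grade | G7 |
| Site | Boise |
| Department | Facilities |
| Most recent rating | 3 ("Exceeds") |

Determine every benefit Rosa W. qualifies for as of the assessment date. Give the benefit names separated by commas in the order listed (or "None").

Dental Plan

Service from Jan 14, 2018 to 27 Jun 2018: 164 days.
Vision Plan — status seasonal ✓ (not excluded); service 164 days ≥ 2 months (≈60 days) ✓; site Boise ✗ (not Reno or Dayton) → not eligible.
Relocation Assistance — service 164 days ≥ 6 weeks (≈42 days) ✓; site Boise ✗ (not Lyon or Dayton) → not eligible.
Floating Holidays — status seasonal ✓; service 164 days < 180 days ✗ → not eligible.
Stock Purchase Plan — status seasonal ✓; service 164 days < 9 months (≈270 days) ✗ → not eligible.
Dental Plan — status seasonal ✓ (not excluded); service 164 days ≥ 12 weeks (≈84 days) ✓; 20 hrs/wk ≥ 15 ✓; rating 3 ≥ 3 ✓; dept Facilities ✓ → eligible.
401(k) Company Match — service 164 days ≥ 6 weeks (≈42 days) ✓; age 43 ≥ 25 ✓; dept Facilities ✗ → not eligible.
Fitness Allowance — service 164 days ≥ 45 days ✓; 20 hrs/wk < 25 ✗ → not eligible.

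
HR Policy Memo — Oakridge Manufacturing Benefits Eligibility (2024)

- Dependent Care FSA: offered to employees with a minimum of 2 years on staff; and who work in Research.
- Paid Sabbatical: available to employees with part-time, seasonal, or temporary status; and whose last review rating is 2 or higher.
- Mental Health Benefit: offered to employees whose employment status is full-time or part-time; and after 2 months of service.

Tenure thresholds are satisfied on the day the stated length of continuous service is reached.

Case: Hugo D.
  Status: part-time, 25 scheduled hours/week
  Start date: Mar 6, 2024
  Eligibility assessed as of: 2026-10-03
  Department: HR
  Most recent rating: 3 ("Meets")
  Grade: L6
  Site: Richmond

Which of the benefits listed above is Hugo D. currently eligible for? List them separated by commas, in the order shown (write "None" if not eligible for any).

Service from Mar 6, 2024 to 2026-10-03: 941 days.
Dependent Care FSA — service 941 days ≥ 2 years (≈730 days) ✓; dept HR ✗ → not eligible.
Paid Sabbatical — status part-time ✓; rating 3 ≥ 2 ✓ → eligible.
Mental Health Benefit — status part-time ✓; service 941 days ≥ 2 months (≈60 days) ✓ → eligible.

Paid Sabbatical, Mental Health Benefit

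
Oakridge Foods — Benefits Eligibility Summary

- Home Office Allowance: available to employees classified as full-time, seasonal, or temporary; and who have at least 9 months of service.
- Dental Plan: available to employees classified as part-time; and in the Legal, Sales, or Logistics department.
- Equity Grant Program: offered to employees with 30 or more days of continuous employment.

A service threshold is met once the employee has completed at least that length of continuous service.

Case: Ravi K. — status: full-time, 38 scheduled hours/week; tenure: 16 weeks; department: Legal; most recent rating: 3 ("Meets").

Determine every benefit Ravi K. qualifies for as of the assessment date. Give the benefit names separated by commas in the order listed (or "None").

Home Office Allowance — status full-time ✓; service 16 weeks < 9 months (≈270 days) ✗ → not eligible.
Dental Plan — status full-time ✗ (requires part-time) → not eligible.
Equity Grant Program — service 16 weeks ≥ 30 days ✓ → eligible.

Equity Grant Program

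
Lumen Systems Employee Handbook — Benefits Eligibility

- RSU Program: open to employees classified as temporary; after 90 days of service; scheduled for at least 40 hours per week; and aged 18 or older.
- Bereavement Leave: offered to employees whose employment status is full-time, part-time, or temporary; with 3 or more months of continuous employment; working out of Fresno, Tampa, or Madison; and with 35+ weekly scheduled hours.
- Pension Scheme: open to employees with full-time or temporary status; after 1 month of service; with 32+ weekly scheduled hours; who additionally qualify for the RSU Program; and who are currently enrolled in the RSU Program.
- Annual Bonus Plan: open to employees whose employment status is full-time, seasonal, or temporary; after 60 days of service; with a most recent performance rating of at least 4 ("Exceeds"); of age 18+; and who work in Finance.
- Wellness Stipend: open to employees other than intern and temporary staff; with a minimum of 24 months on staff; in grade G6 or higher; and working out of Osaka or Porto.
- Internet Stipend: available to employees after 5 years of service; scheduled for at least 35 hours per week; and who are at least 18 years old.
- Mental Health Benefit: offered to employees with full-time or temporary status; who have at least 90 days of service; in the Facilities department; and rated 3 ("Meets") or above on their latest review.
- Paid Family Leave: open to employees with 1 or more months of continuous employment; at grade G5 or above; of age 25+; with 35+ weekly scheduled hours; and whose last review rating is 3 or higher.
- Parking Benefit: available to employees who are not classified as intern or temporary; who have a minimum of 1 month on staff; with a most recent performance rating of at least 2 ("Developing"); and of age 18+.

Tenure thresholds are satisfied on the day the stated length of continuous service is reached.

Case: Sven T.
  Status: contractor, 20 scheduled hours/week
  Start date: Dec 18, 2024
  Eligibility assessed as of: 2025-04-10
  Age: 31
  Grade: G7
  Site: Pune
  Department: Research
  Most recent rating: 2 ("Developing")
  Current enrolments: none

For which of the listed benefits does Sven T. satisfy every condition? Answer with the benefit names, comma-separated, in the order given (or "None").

Parking Benefit

Service from Dec 18, 2024 to 2025-04-10: 113 days.
RSU Program — status contractor ✗ (requires temporary) → not eligible.
Bereavement Leave — status contractor ✗ (requires full-time, part-time, or temporary) → not eligible.
Pension Scheme — status contractor ✗ (requires full-time or temporary) → not eligible.
Annual Bonus Plan — status contractor ✗ (requires full-time, seasonal, or temporary) → not eligible.
Wellness Stipend — status contractor ✓ (not excluded); service 113 days < 24 months (≈720 days) ✗ → not eligible.
Internet Stipend — service 113 days < 5 years (≈1825 days) ✗ → not eligible.
Mental Health Benefit — status contractor ✗ (requires full-time or temporary) → not eligible.
Paid Family Leave — service 113 days ≥ 1 month (≈30 days) ✓; grade G7 ≥ G5 ✓; age 31 ≥ 25 ✓; 20 hrs/wk < 35 ✗ → not eligible.
Parking Benefit — status contractor ✓ (not excluded); service 113 days ≥ 1 month (≈30 days) ✓; rating 2 ≥ 2 ✓; age 31 ≥ 18 ✓ → eligible.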